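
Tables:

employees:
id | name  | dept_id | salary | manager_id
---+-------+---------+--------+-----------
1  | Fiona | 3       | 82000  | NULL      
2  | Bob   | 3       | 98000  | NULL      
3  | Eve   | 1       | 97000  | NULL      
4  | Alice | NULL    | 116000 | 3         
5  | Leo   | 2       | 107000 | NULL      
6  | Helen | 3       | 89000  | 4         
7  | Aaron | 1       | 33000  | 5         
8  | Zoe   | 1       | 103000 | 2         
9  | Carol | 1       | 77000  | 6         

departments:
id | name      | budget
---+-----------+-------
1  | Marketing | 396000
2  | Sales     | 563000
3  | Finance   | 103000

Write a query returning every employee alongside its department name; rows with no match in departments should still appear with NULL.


LEFT JOIN keeps every row from employees (the left table); where dept_id has no match in departments, the department columns become NULL. Walk through each employee:
  - employee 1 (Fiona): dept_id=3 -> matches Finance
  - employee 2 (Bob): dept_id=3 -> matches Finance
  - employee 3 (Eve): dept_id=1 -> matches Marketing
  - employee 4 (Alice): dept_id=NULL, no match -> kept with NULL
  - employee 5 (Leo): dept_id=2 -> matches Sales
  - employee 6 (Helen): dept_id=3 -> matches Finance
  - employee 7 (Aaron): dept_id=1 -> matches Marketing
  - employee 8 (Zoe): dept_id=1 -> matches Marketing
  - employee 9 (Carol): dept_id=1 -> matches Marketing
All 9 rows appear; 1 has NULL department.

SQL:
SELECT a.name, b.name AS department
FROM employees a
LEFT JOIN departments b ON a.dept_id = b.id

Result:
name  | department
------+-----------
Fiona | Finance   
Bob   | Finance   
Eve   | Marketing 
Alice | NULL      
Leo   | Sales     
Helen | Finance   
Aaron | Marketing 
Zoe   | Marketing 
Carol | Marketing 


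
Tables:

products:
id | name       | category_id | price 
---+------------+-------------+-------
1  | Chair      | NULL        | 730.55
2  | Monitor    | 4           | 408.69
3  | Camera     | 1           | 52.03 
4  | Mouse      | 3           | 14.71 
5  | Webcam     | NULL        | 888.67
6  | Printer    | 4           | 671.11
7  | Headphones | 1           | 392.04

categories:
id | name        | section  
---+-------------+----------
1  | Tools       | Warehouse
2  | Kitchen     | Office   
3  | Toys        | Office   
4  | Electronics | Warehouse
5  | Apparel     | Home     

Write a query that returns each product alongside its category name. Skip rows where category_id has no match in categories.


INNER JOIN keeps only products rows whose category_id matches an id in categories. Walk through each product:
  - product 1 (Chair): category_id=NULL, no match -> dropped
  - product 2 (Monitor): category_id=4 -> matches Electronics
  - product 3 (Camera): category_id=1 -> matches Tools
  - product 4 (Mouse): category_id=3 -> matches Toys
  - product 5 (Webcam): category_id=NULL, no match -> dropped
  - product 6 (Printer): category_id=4 -> matches Electronics
  - product 7 (Headphones): category_id=1 -> matches Tools
So 2 of 7 rows are dropped.

SQL:
SELECT a.name, b.name AS category
FROM products a
INNER JOIN categories b ON a.category_id = b.id

Result:
name       | category   
-----------+------------
Monitor    | Electronics
Camera     | Tools      
Mouse      | Toys       
Printer    | Electronics
Headphones | Tools      


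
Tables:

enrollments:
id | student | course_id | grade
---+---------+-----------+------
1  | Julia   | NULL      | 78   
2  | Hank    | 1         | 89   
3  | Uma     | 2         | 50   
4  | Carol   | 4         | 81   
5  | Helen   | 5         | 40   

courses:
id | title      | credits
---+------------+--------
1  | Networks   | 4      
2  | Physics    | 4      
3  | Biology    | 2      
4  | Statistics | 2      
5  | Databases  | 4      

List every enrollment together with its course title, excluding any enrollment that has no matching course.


INNER JOIN keeps only enrollments rows whose course_id matches an id in courses. Walk through each enrollment:
  - enrollment 1 (Julia): course_id=NULL, no match -> dropped
  - enrollment 2 (Hank): course_id=1 -> matches Networks
  - enrollment 3 (Uma): course_id=2 -> matches Physics
  - enrollment 4 (Carol): course_id=4 -> matches Statistics
  - enrollment 5 (Helen): course_id=5 -> matches Databases
So 1 of 5 rows is dropped.

SQL:
SELECT a.student, b.title AS course
FROM enrollments a
INNER JOIN courses b ON a.course_id = b.id

Result:
student | course    
--------+-----------
Hank    | Networks  
Uma     | Physics   
Carol   | Statistics
Helen   | Databases 


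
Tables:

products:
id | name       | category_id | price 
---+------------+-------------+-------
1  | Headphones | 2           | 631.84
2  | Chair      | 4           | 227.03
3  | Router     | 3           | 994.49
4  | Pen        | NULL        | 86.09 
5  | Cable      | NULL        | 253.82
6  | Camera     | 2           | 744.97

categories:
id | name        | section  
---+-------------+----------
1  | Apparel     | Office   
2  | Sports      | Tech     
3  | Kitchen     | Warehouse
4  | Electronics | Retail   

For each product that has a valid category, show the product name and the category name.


INNER JOIN keeps only products rows whose category_id matches an id in categories. Walk through each product:
  - product 1 (Headphones): category_id=2 -> matches Sports
  - product 2 (Chair): category_id=4 -> matches Electronics
  - product 3 (Router): category_id=3 -> matches Kitchen
  - product 4 (Pen): category_id=NULL, no match -> dropped
  - product 5 (Cable): category_id=NULL, no match -> dropped
  - product 6 (Camera): category_id=2 -> matches Sports
So 2 of 6 rows are dropped.

SQL:
SELECT a.name, b.name AS category
FROM products a
INNER JOIN categories b ON a.category_id = b.id

Result:
name       | category   
-----------+------------
Headphones | Sports     
Chair      | Electronics
Router     | Kitchen    
Camera     | Sports     


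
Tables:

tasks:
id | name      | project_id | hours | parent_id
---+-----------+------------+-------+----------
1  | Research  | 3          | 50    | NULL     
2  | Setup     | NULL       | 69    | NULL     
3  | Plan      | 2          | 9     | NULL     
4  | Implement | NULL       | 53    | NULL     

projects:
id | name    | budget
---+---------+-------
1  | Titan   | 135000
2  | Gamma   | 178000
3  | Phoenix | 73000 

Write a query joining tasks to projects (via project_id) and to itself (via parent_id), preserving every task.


Two LEFT JOINs from the same base table tasks: one to projects via project_id, one to tasks itself via parent_id. Both are LEFT so every task is preserved.
Match against projects:
  - task 1 (Research): project_id=3 -> matches Phoenix
  - task 2 (Setup): project_id=NULL, no match -> kept with NULL
  - task 3 (Plan): project_id=2 -> matches Gamma
  - task 4 (Implement): project_id=NULL, no match -> kept with NULL
Match against tasks (self):
  - task 1 (Research): parent_id=NULL -> NULL
  - task 2 (Setup): parent_id=NULL -> NULL
  - task 3 (Plan): parent_id=NULL -> NULL
  - task 4 (Implement): parent_id=NULL -> NULL

SQL:
SELECT a.name, b.name AS project, c.name AS parent
FROM tasks a
LEFT JOIN projects b ON a.project_id = b.id
LEFT JOIN tasks c ON a.parent_id = c.id

Result:
name      | project | parent
----------+---------+-------
Research  | Phoenix | NULL  
Setup     | NULL    | NULL  
Plan      | Gamma   | NULL  
Implement | NULL    | NULL  


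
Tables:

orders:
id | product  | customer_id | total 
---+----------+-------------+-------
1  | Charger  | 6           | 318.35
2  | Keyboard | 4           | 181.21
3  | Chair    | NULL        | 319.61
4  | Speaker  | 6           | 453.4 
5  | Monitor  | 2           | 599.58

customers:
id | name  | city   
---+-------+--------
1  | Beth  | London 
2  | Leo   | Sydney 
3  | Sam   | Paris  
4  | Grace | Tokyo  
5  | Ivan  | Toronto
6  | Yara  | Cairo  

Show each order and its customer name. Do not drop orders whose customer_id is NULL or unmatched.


LEFT JOIN keeps every row from orders (the left table); where customer_id has no match in customers, the customer columns become NULL. Walk through each order:
  - order 1 (Charger): customer_id=6 -> matches Yara
  - order 2 (Keyboard): customer_id=4 -> matches Grace
  - order 3 (Chair): customer_id=NULL, no match -> kept with NULL
  - order 4 (Speaker): customer_id=6 -> matches Yara
  - order 5 (Monitor): customer_id=2 -> matches Leo
All 5 rows appear; 1 has NULL customer.

SQL:
SELECT a.product, b.name AS customer
FROM orders a
LEFT JOIN customers b ON a.customer_id = b.id

Result:
product  | customer
---------+---------
Charger  | Yara    
Keyboard | Grace   
Chair    | NULL    
Speaker  | Yara    
Monitor  | Leo     


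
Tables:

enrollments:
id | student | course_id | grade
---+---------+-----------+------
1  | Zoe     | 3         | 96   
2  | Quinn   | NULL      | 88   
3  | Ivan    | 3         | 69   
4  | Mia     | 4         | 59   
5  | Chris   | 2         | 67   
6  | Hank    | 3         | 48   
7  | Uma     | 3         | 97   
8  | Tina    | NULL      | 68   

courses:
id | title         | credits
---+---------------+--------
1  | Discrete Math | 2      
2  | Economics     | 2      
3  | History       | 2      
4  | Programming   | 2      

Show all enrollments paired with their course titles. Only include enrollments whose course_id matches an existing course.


INNER JOIN keeps only enrollments rows whose course_id matches an id in courses. Walk through each enrollment:
  - enrollment 1 (Zoe): course_id=3 -> matches History
  - enrollment 2 (Quinn): course_id=NULL, no match -> dropped
  - enrollment 3 (Ivan): course_id=3 -> matches History
  - enrollment 4 (Mia): course_id=4 -> matches Programming
  - enrollment 5 (Chris): course_id=2 -> matches Economics
  - enrollment 6 (Hank): course_id=3 -> matches History
  - enrollment 7 (Uma): course_id=3 -> matches History
  - enrollment 8 (Tina): course_id=NULL, no match -> dropped
So 2 of 8 rows are dropped.

SQL:
SELECT a.student, b.title AS course
FROM enrollments a
INNER JOIN courses b ON a.course_id = b.id

Result:
student | course     
--------+------------
Zoe     | History    
Ivan    | History    
Mia     | Programming
Chris   | Economics  
Hank    | History    
Uma     | History    


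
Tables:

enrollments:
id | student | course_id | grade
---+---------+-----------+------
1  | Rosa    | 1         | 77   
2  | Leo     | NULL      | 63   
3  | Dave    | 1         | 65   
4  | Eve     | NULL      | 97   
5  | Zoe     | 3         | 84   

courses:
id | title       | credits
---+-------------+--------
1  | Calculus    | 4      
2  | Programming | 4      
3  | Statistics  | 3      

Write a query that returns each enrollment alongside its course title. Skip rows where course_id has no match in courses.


INNER JOIN keeps only enrollments rows whose course_id matches an id in courses. Walk through each enrollment:
  - enrollment 1 (Rosa): course_id=1 -> matches Calculus
  - enrollment 2 (Leo): course_id=NULL, no match -> dropped
  - enrollment 3 (Dave): course_id=1 -> matches Calculus
  - enrollment 4 (Eve): course_id=NULL, no match -> dropped
  - enrollment 5 (Zoe): course_id=3 -> matches Statistics
So 2 of 5 rows are dropped.

SQL:
SELECT a.student, b.title AS course
FROM enrollments a
INNER JOIN courses b ON a.course_id = b.id

Result:
student | course    
--------+-----------
Rosa    | Calculus  
Dave    | Calculus  
Zoe     | Statistics


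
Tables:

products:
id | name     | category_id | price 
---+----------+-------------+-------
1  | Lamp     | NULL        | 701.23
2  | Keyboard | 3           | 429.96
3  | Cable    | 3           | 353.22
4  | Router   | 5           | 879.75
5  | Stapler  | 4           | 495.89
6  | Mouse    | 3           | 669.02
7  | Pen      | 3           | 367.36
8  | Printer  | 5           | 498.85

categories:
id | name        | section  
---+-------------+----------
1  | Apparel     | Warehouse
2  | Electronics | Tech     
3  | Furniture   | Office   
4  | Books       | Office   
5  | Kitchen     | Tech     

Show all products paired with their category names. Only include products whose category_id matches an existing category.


INNER JOIN keeps only products rows whose category_id matches an id in categories. Walk through each product:
  - product 1 (Lamp): category_id=NULL, no match -> dropped
  - product 2 (Keyboard): category_id=3 -> matches Furniture
  - product 3 (Cable): category_id=3 -> matches Furniture
  - product 4 (Router): category_id=5 -> matches Kitchen
  - product 5 (Stapler): category_id=4 -> matches Books
  - product 6 (Mouse): category_id=3 -> matches Furniture
  - product 7 (Pen): category_id=3 -> matches Furniture
  - product 8 (Printer): category_id=5 -> matches Kitchen
So 1 of 8 rows is dropped.

SQL:
SELECT a.name, b.name AS category
FROM products a
INNER JOIN categories b ON a.category_id = b.id

Result:
name     | category 
---------+----------
Keyboard | Furniture
Cable    | Furniture
Router   | Kitchen  
Stapler  | Books    
Mouse    | Furniture
Pen      | Furniture
Printer  | Kitchen  


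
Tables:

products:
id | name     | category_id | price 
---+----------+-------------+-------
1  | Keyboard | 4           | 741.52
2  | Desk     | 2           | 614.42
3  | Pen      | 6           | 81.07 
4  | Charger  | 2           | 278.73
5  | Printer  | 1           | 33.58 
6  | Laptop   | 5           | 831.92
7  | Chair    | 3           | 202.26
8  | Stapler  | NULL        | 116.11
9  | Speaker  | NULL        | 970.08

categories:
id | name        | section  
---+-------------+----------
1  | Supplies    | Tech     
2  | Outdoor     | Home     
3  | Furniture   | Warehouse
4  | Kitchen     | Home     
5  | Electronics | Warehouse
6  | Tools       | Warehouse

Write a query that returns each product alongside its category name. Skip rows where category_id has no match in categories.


INNER JOIN keeps only products rows whose category_id matches an id in categories. Walk through each product:
  - product 1 (Keyboard): category_id=4 -> matches Kitchen
  - product 2 (Desk): category_id=2 -> matches Outdoor
  - product 3 (Pen): category_id=6 -> matches Tools
  - product 4 (Charger): category_id=2 -> matches Outdoor
  - product 5 (Printer): category_id=1 -> matches Supplies
  - product 6 (Laptop): category_id=5 -> matches Electronics
  - product 7 (Chair): category_id=3 -> matches Furniture
  - product 8 (Stapler): category_id=NULL, no match -> dropped
  - product 9 (Speaker): category_id=NULL, no match -> dropped
So 2 of 9 rows are dropped.

SQL:
SELECT a.name, b.name AS category
FROM products a
INNER JOIN categories b ON a.category_id = b.id

Result:
name     | category   
---------+------------
Keyboard | Kitchen    
Desk     | Outdoor    
Pen      | Tools      
Charger  | Outdoor    
Printer  | Supplies   
Laptop   | Electronics
Chair    | Furniture  


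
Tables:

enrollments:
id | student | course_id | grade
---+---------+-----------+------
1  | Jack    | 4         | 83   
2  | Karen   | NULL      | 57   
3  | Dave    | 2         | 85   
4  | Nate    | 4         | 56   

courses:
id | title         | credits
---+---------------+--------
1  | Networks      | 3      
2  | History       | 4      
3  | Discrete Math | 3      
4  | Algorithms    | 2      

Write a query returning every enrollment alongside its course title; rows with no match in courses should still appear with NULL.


LEFT JOIN keeps every row from enrollments (the left table); where course_id has no match in courses, the course columns become NULL. Walk through each enrollment:
  - enrollment 1 (Jack): course_id=4 -> matches Algorithms
  - enrollment 2 (Karen): course_id=NULL, no match -> kept with NULL
  - enrollment 3 (Dave): course_id=2 -> matches History
  - enrollment 4 (Nate): course_id=4 -> matches Algorithms
All 4 rows appear; 1 has NULL course.

SQL:
SELECT a.student, b.title AS course
FROM enrollments a
LEFT JOIN courses b ON a.course_id = b.id

Result:
student | course    
--------+-----------
Jack    | Algorithms
Karen   | NULL      
Dave    | History   
Nate    | Algorithms


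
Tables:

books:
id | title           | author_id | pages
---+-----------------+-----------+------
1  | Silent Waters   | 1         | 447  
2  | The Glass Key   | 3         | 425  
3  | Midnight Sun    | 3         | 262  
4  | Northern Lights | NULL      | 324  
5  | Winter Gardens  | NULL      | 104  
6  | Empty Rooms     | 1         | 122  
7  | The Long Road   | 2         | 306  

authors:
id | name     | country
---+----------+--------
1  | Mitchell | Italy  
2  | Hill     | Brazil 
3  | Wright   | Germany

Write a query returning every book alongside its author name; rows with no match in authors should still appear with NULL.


LEFT JOIN keeps every row from books (the left table); where author_id has no match in authors, the author columns become NULL. Walk through each book:
  - book 1 (Silent Waters): author_id=1 -> matches Mitchell
  - book 2 (The Glass Key): author_id=3 -> matches Wright
  - book 3 (Midnight Sun): author_id=3 -> matches Wright
  - book 4 (Northern Lights): author_id=NULL, no match -> kept with NULL
  - book 5 (Winter Gardens): author_id=NULL, no match -> kept with NULL
  - book 6 (Empty Rooms): author_id=1 -> matches Mitchell
  - book 7 (The Long Road): author_id=2 -> matches Hill
All 7 rows appear; 2 have NULL author.

SQL:
SELECT a.title, b.name AS author
FROM books a
LEFT JOIN authors b ON a.author_id = b.id

Result:
title           | author  
----------------+---------
Silent Waters   | Mitchell
The Glass Key   | Wright  
Midnight Sun    | Wright  
Northern Lights | NULL    
Winter Gardens  | NULL    
Empty Rooms     | Mitchell
The Long Road   | Hill    


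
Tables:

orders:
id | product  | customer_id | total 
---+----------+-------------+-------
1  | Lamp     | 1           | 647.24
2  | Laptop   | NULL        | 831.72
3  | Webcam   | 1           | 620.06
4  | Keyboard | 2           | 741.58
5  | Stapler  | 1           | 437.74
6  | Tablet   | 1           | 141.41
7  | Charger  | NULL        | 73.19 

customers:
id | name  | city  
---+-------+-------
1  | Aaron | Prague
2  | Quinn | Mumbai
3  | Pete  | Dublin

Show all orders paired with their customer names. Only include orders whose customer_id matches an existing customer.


INNER JOIN keeps only orders rows whose customer_id matches an id in customers. Walk through each order:
  - order 1 (Lamp): customer_id=1 -> matches Aaron
  - order 2 (Laptop): customer_id=NULL, no match -> dropped
  - order 3 (Webcam): customer_id=1 -> matches Aaron
  - order 4 (Keyboard): customer_id=2 -> matches Quinn
  - order 5 (Stapler): customer_id=1 -> matches Aaron
  - order 6 (Tablet): customer_id=1 -> matches Aaron
  - order 7 (Charger): customer_id=NULL, no match -> dropped
So 2 of 7 rows are dropped.

SQL:
SELECT a.product, b.name AS customer
FROM orders a
INNER JOIN customers b ON a.customer_id = b.id

Result:
product  | customer
---------+---------
Lamp     | Aaron   
Webcam   | Aaron   
Keyboard | Quinn   
Stapler  | Aaron   
Tablet   | Aaron   


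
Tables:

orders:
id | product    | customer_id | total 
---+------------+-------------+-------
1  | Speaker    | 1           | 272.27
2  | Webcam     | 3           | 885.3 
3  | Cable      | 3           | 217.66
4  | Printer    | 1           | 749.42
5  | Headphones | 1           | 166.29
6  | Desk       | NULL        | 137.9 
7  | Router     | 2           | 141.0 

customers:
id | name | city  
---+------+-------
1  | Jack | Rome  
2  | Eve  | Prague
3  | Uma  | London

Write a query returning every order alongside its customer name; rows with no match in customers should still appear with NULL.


LEFT JOIN keeps every row from orders (the left table); where customer_id has no match in customers, the customer columns become NULL. Walk through each order:
  - order 1 (Speaker): customer_id=1 -> matches Jack
  - order 2 (Webcam): customer_id=3 -> matches Uma
  - order 3 (Cable): customer_id=3 -> matches Uma
  - order 4 (Printer): customer_id=1 -> matches Jack
  - order 5 (Headphones): customer_id=1 -> matches Jack
  - order 6 (Desk): customer_id=NULL, no match -> kept with NULL
  - order 7 (Router): customer_id=2 -> matches Eve
All 7 rows appear; 1 has NULL customer.

SQL:
SELECT a.product, b.name AS customer
FROM orders a
LEFT JOIN customers b ON a.customer_id = b.id

Result:
product    | customer
-----------+---------
Speaker    | Jack    
Webcam     | Uma     
Cable      | Uma     
Printer    | Jack    
Headphones | Jack    
Desk       | NULL    
Router     | Eve     


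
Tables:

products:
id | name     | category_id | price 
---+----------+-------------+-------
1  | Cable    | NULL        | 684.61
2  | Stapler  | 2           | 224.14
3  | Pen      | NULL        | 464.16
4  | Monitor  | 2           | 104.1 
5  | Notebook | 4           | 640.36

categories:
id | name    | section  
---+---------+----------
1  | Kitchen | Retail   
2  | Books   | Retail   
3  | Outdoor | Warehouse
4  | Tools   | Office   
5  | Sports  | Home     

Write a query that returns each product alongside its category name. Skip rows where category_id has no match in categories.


INNER JOIN keeps only products rows whose category_id matches an id in categories. Walk through each product:
  - product 1 (Cable): category_id=NULL, no match -> dropped
  - product 2 (Stapler): category_id=2 -> matches Books
  - product 3 (Pen): category_id=NULL, no match -> dropped
  - product 4 (Monitor): category_id=2 -> matches Books
  - product 5 (Notebook): category_id=4 -> matches Tools
So 2 of 5 rows are dropped.

SQL:
SELECT a.name, b.name AS category
FROM products a
INNER JOIN categories b ON a.category_id = b.id

Result:
name     | category
---------+---------
Stapler  | Books   
Monitor  | Books   
Notebook | Tools   


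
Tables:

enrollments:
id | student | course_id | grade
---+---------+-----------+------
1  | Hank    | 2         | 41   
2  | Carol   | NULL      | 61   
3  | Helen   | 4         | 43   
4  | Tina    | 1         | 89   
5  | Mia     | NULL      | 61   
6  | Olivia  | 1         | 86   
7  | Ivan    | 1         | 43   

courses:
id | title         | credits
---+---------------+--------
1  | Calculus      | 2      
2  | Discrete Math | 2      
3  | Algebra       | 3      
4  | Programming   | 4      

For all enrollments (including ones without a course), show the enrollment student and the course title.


LEFT JOIN keeps every row from enrollments (the left table); where course_id has no match in courses, the course columns become NULL. Walk through each enrollment:
  - enrollment 1 (Hank): course_id=2 -> matches Discrete Math
  - enrollment 2 (Carol): course_id=NULL, no match -> kept with NULL
  - enrollment 3 (Helen): course_id=4 -> matches Programming
  - enrollment 4 (Tina): course_id=1 -> matches Calculus
  - enrollment 5 (Mia): course_id=NULL, no match -> kept with NULL
  - enrollment 6 (Olivia): course_id=1 -> matches Calculus
  - enrollment 7 (Ivan): course_id=1 -> matches Calculus
All 7 rows appear; 2 have NULL course.

SQL:
SELECT a.student, b.title AS course
FROM enrollments a
LEFT JOIN courses b ON a.course_id = b.id

Result:
student | course       
--------+--------------
Hank    | Discrete Math
Carol   | NULL         
Helen   | Programming  
Tina    | Calculus     
Mia     | NULL         
Olivia  | Calculus     
Ivan    | Calculus     


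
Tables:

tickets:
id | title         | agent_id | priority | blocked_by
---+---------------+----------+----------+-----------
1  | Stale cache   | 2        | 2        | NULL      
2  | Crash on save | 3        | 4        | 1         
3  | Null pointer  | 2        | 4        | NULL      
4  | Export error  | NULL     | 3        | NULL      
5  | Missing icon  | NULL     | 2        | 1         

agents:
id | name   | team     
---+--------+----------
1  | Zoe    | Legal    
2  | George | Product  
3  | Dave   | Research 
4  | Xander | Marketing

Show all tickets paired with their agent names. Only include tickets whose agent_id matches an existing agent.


INNER JOIN keeps only tickets rows whose agent_id matches an id in agents. Walk through each ticket:
  - ticket 1 (Stale cache): agent_id=2 -> matches George
  - ticket 2 (Crash on save): agent_id=3 -> matches Dave
  - ticket 3 (Null pointer): agent_id=2 -> matches George
  - ticket 4 (Export error): agent_id=NULL, no match -> dropped
  - ticket 5 (Missing icon): agent_id=NULL, no match -> dropped
So 2 of 5 rows are dropped.

SQL:
SELECT a.title, b.name AS agent
FROM tickets a
INNER JOIN agents b ON a.agent_id = b.id

Result:
title         | agent 
--------------+-------
Stale cache   | George
Crash on save | Dave  
Null pointer  | George


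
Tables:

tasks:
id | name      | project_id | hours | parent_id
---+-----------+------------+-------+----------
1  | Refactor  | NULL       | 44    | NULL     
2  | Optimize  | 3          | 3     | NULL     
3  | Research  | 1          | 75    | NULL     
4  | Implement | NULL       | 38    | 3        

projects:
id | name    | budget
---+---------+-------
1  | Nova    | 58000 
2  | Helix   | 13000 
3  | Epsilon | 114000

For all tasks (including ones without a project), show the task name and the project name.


LEFT JOIN keeps every row from tasks (the left table); where project_id has no match in projects, the project columns become NULL. Walk through each task:
  - task 1 (Refactor): project_id=NULL, no match -> kept with NULL
  - task 2 (Optimize): project_id=3 -> matches Epsilon
  - task 3 (Research): project_id=1 -> matches Nova
  - task 4 (Implement): project_id=NULL, no match -> kept with NULL
All 4 rows appear; 2 have NULL project.

SQL:
SELECT a.name, b.name AS project
FROM tasks a
LEFT JOIN projects b ON a.project_id = b.id

Result:
name      | project
----------+--------
Refactor  | NULL   
Optimize  | Epsilon
Research  | Nova   
Implement | NULL   


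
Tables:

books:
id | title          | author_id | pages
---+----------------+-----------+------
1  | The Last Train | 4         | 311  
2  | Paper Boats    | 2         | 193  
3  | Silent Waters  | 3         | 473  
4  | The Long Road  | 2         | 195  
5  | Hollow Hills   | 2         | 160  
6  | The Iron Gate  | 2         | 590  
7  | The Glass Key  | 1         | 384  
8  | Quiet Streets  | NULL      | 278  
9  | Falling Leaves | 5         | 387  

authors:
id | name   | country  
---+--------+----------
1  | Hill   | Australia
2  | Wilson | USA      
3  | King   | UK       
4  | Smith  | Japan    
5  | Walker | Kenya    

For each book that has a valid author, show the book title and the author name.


INNER JOIN keeps only books rows whose author_id matches an id in authors. Walk through each book:
  - book 1 (The Last Train): author_id=4 -> matches Smith
  - book 2 (Paper Boats): author_id=2 -> matches Wilson
  - book 3 (Silent Waters): author_id=3 -> matches King
  - book 4 (The Long Road): author_id=2 -> matches Wilson
  - book 5 (Hollow Hills): author_id=2 -> matches Wilson
  - book 6 (The Iron Gate): author_id=2 -> matches Wilson
  - book 7 (The Glass Key): author_id=1 -> matches Hill
  - book 8 (Quiet Streets): author_id=NULL, no match -> dropped
  - book 9 (Falling Leaves): author_id=5 -> matches Walker
So 1 of 9 rows is dropped.

SQL:
SELECT a.title, b.name AS author
FROM books a
INNER JOIN authors b ON a.author_id = b.id

Result:
title          | author
---------------+-------
The Last Train | Smith 
Paper Boats    | Wilson
Silent Waters  | King  
The Long Road  | Wilson
Hollow Hills   | Wilson
The Iron Gate  | Wilson
The Glass Key  | Hill  
Falling Leaves | Walker


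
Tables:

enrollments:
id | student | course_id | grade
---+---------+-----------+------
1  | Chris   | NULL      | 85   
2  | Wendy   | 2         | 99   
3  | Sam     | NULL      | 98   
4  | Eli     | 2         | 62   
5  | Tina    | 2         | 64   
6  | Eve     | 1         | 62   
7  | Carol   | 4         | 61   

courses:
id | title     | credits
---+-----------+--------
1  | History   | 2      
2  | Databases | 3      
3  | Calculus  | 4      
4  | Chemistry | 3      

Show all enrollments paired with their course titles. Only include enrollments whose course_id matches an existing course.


INNER JOIN keeps only enrollments rows whose course_id matches an id in courses. Walk through each enrollment:
  - enrollment 1 (Chris): course_id=NULL, no match -> dropped
  - enrollment 2 (Wendy): course_id=2 -> matches Databases
  - enrollment 3 (Sam): course_id=NULL, no match -> dropped
  - enrollment 4 (Eli): course_id=2 -> matches Databases
  - enrollment 5 (Tina): course_id=2 -> matches Databases
  - enrollment 6 (Eve): course_id=1 -> matches History
  - enrollment 7 (Carol): course_id=4 -> matches Chemistry
So 2 of 7 rows are dropped.

SQL:
SELECT a.student, b.title AS course
FROM enrollments a
INNER JOIN courses b ON a.course_id = b.id

Result:
student | course   
--------+----------
Wendy   | Databases
Eli     | Databases
Tina    | Databases
Eve     | History  
Carol   | Chemistry


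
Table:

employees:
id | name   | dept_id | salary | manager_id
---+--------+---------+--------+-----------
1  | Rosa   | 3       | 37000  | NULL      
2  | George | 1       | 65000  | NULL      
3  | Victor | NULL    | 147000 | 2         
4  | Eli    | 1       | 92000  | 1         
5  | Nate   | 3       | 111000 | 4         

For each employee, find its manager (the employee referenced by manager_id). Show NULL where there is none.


This is a self-join: employees is joined to a second copy of itself, matching each row's manager_id to another row's id. Use LEFT JOIN so rows with manager_id=NULL are kept.
  - employee 1 (Rosa): manager_id=NULL -> NULL
  - employee 2 (George): manager_id=NULL -> NULL
  - employee 3 (Victor): manager_id=2 -> George
  - employee 4 (Eli): manager_id=1 -> Rosa
  - employee 5 (Nate): manager_id=4 -> Eli

SQL:
SELECT a.name AS item, b.name AS manager
FROM employees a
LEFT JOIN employees b ON a.manager_id = b.id

Result:
item   | manager
-------+--------
Rosa   | NULL   
George | NULL   
Victor | George 
Eli    | Rosa   
Nate   | Eli    


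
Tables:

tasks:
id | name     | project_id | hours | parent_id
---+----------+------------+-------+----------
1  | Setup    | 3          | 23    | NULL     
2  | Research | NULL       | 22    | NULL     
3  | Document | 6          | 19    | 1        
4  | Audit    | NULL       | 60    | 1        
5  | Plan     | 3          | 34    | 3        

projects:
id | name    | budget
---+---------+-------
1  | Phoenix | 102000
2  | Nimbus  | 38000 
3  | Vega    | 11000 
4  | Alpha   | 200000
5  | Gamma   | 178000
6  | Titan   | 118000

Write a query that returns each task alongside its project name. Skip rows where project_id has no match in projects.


INNER JOIN keeps only tasks rows whose project_id matches an id in projects. Walk through each task:
  - task 1 (Setup): project_id=3 -> matches Vega
  - task 2 (Research): project_id=NULL, no match -> dropped
  - task 3 (Document): project_id=6 -> matches Titan
  - task 4 (Audit): project_id=NULL, no match -> dropped
  - task 5 (Plan): project_id=3 -> matches Vega
So 2 of 5 rows are dropped.

SQL:
SELECT a.name, b.name AS project
FROM tasks a
INNER JOIN projects b ON a.project_id = b.id

Result:
name     | project
---------+--------
Setup    | Vega   
Document | Titan  
Plan     | Vega   


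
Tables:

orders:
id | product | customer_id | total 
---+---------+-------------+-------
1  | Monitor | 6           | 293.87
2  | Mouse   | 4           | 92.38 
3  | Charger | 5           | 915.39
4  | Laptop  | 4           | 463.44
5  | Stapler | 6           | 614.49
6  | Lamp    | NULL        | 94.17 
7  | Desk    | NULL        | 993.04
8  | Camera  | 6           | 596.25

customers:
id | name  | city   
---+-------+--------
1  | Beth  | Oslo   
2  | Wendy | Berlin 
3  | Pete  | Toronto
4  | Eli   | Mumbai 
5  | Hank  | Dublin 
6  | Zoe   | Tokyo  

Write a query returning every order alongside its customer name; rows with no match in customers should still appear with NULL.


LEFT JOIN keeps every row from orders (the left table); where customer_id has no match in customers, the customer columns become NULL. Walk through each order:
  - order 1 (Monitor): customer_id=6 -> matches Zoe
  - order 2 (Mouse): customer_id=4 -> matches Eli
  - order 3 (Charger): customer_id=5 -> matches Hank
  - order 4 (Laptop): customer_id=4 -> matches Eli
  - order 5 (Stapler): customer_id=6 -> matches Zoe
  - order 6 (Lamp): customer_id=NULL, no match -> kept with NULL
  - order 7 (Desk): customer_id=NULL, no match -> kept with NULL
  - order 8 (Camera): customer_id=6 -> matches Zoe
All 8 rows appear; 2 have NULL customer.

SQL:
SELECT a.product, b.name AS customer
FROM orders a
LEFT JOIN customers b ON a.customer_id = b.id

Result:
product | customer
--------+---------
Monitor | Zoe     
Mouse   | Eli     
Charger | Hank    
Laptop  | Eli     
Stapler | Zoe     
Lamp    | NULL    
Desk    | NULL    
Camera  | Zoe     


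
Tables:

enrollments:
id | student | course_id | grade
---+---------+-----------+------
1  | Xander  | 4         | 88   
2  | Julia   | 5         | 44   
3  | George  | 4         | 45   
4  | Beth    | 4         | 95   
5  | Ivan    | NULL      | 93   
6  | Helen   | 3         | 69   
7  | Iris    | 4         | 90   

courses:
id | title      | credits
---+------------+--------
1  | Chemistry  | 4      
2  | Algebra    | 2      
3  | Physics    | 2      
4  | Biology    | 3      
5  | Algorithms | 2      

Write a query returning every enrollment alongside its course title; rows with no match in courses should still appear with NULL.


LEFT JOIN keeps every row from enrollments (the left table); where course_id has no match in courses, the course columns become NULL. Walk through each enrollment:
  - enrollment 1 (Xander): course_id=4 -> matches Biology
  - enrollment 2 (Julia): course_id=5 -> matches Algorithms
  - enrollment 3 (George): course_id=4 -> matches Biology
  - enrollment 4 (Beth): course_id=4 -> matches Biology
  - enrollment 5 (Ivan): course_id=NULL, no match -> kept with NULL
  - enrollment 6 (Helen): course_id=3 -> matches Physics
  - enrollment 7 (Iris): course_id=4 -> matches Biology
All 7 rows appear; 1 has NULL course.

SQL:
SELECT a.student, b.title AS course
FROM enrollments a
LEFT JOIN courses b ON a.course_id = b.id

Result:
student | course    
--------+-----------
Xander  | Biology   
Julia   | Algorithms
George  | Biology   
Beth    | Biology   
Ivan    | NULL      
Helen   | Physics   
Iris    | Biology   


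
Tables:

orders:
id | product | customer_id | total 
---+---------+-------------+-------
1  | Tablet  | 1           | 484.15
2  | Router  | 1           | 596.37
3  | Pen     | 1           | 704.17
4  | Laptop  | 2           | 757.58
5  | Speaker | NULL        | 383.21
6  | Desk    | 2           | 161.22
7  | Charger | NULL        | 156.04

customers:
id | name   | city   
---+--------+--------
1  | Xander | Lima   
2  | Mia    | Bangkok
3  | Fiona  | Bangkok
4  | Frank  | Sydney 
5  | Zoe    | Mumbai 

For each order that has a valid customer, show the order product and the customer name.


INNER JOIN keeps only orders rows whose customer_id matches an id in customers. Walk through each order:
  - order 1 (Tablet): customer_id=1 -> matches Xander
  - order 2 (Router): customer_id=1 -> matches Xander
  - order 3 (Pen): customer_id=1 -> matches Xander
  - order 4 (Laptop): customer_id=2 -> matches Mia
  - order 5 (Speaker): customer_id=NULL, no match -> dropped
  - order 6 (Desk): customer_id=2 -> matches Mia
  - order 7 (Charger): customer_id=NULL, no match -> dropped
So 2 of 7 rows are dropped.

SQL:
SELECT a.product, b.name AS customer
FROM orders a
INNER JOIN customers b ON a.customer_id = b.id

Result:
product | customer
--------+---------
Tablet  | Xander  
Router  | Xander  
Pen     | Xander  
Laptop  | Mia     
Desk    | Mia     


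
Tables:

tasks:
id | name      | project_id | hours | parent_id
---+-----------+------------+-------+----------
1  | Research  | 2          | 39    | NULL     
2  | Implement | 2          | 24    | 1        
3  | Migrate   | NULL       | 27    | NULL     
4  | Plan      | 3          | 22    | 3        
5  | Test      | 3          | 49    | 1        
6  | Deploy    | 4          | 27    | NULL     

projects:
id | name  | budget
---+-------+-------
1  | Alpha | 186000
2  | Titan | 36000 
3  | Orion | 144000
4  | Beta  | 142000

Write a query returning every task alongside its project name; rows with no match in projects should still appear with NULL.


LEFT JOIN keeps every row from tasks (the left table); where project_id has no match in projects, the project columns become NULL. Walk through each task:
  - task 1 (Research): project_id=2 -> matches Titan
  - task 2 (Implement): project_id=2 -> matches Titan
  - task 3 (Migrate): project_id=NULL, no match -> kept with NULL
  - task 4 (Plan): project_id=3 -> matches Orion
  - task 5 (Test): project_id=3 -> matches Orion
  - task 6 (Deploy): project_id=4 -> matches Beta
All 6 rows appear; 1 has NULL project.

SQL:
SELECT a.name, b.name AS project
FROM tasks a
LEFT JOIN projects b ON a.project_id = b.id

Result:
name      | project
----------+--------
Research  | Titan  
Implement | Titan  
Migrate   | NULL   
Plan      | Orion  
Test      | Orion  
Deploy    | Beta   


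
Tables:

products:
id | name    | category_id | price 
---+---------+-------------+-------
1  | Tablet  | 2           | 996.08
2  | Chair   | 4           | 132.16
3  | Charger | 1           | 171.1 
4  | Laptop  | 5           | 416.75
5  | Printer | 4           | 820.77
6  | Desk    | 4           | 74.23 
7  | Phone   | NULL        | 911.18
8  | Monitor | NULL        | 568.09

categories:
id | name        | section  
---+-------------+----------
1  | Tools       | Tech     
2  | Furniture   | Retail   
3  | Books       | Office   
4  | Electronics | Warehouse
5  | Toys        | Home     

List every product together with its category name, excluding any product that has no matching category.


INNER JOIN keeps only products rows whose category_id matches an id in categories. Walk through each product:
  - product 1 (Tablet): category_id=2 -> matches Furniture
  - product 2 (Chair): category_id=4 -> matches Electronics
  - product 3 (Charger): category_id=1 -> matches Tools
  - product 4 (Laptop): category_id=5 -> matches Toys
  - product 5 (Printer): category_id=4 -> matches Electronics
  - product 6 (Desk): category_id=4 -> matches Electronics
  - product 7 (Phone): category_id=NULL, no match -> dropped
  - product 8 (Monitor): category_id=NULL, no match -> dropped
So 2 of 8 rows are dropped.

SQL:
SELECT a.name, b.name AS category
FROM products a
INNER JOIN categories b ON a.category_id = b.id

Result:
name    | category   
--------+------------
Tablet  | Furniture  
Chair   | Electronics
Charger | Tools      
Laptop  | Toys       
Printer | Electronics
Desk    | Electronics


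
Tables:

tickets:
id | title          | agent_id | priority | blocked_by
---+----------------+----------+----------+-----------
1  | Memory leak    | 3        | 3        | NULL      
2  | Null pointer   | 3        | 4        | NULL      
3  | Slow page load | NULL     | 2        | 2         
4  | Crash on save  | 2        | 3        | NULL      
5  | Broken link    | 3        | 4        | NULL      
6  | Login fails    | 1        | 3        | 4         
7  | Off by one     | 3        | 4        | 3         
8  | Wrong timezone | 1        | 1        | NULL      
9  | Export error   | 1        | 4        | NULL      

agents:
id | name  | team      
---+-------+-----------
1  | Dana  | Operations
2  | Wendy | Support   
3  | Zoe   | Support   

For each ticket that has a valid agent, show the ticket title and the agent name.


INNER JOIN keeps only tickets rows whose agent_id matches an id in agents. Walk through each ticket:
  - ticket 1 (Memory leak): agent_id=3 -> matches Zoe
  - ticket 2 (Null pointer): agent_id=3 -> matches Zoe
  - ticket 3 (Slow page load): agent_id=NULL, no match -> dropped
  - ticket 4 (Crash on save): agent_id=2 -> matches Wendy
  - ticket 5 (Broken link): agent_id=3 -> matches Zoe
  - ticket 6 (Login fails): agent_id=1 -> matches Dana
  - ticket 7 (Off by one): agent_id=3 -> matches Zoe
  - ticket 8 (Wrong timezone): agent_id=1 -> matches Dana
  - ticket 9 (Export error): agent_id=1 -> matches Dana
So 1 of 9 rows is dropped.

SQL:
SELECT a.title, b.name AS agent
FROM tickets a
INNER JOIN agents b ON a.agent_id = b.id

Result:
title          | agent
---------------+------
Memory leak    | Zoe  
Null pointer   | Zoe  
Crash on save  | Wendy
Broken link    | Zoe  
Login fails    | Dana 
Off by one     | Zoe  
Wrong timezone | Dana 
Export error   | Dana 
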